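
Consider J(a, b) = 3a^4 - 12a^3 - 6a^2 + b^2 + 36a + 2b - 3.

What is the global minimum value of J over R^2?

J(a,b) separates as P(a) + Q(b) − 3, so its minimum is min P + min Q − 3.
P'(a) = 12(a - 3)(a - 1)(a + 1) vanishes at a ∈ {-1, 1, 3}; Q'(b) = 2b + 2 vanishes at b ∈ {-1}.
Local minima of P (where P''>0): P(-1)=-27, P(3)=-27. Local minima of Q: Q(-1)=-1.
So the global minimum of J is P(-1) + Q(-1) − 3 = -27 − 1 − 3 = -31, attained at (-1, -1).

-31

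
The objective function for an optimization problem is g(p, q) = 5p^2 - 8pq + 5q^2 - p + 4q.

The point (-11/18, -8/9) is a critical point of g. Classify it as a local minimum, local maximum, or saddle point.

local minimum

The Hessian of g is constant: H = [[10, -8], [-8, 10]].
det(H) = 10·10 − (-8)² = 36.
det(H) > 0 and tr(H) = 20 > 0, so H is positive definite and the point is a local minimum.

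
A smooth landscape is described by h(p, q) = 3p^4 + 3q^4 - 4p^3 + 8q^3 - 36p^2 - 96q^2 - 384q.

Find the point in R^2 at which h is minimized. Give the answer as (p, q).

h(p,q) separates as A(p) + B(q), so its minimum is min A + min B.
A'(p) = 12p(p - 3)(p + 2) vanishes at p ∈ {-2, 0, 3}; B'(q) = 12(q - 4)(q + 2)(q + 4) vanishes at q ∈ {-4, -2, 4}.
Local minima of A (where A''>0): A(-2)=-64, A(3)=-189. Local minima of B: B(-4)=256, B(4)=-1792.
So the global minimum of h is A(3) + B(4) = -189 − 1792 = -1981, attained at (3, 4).

(3, 4)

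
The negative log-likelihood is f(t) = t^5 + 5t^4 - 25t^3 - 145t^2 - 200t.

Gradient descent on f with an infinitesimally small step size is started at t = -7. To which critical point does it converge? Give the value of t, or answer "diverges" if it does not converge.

diverges

f'(t) = 5(t - 4)(t + 1)(t + 2)(t + 5), so f'(-7) = 3300.
Gradient descent moves in the -f' direction, i.e. t is decreasing.
There is no critical point below t=-7, and f' keeps the same sign, so the iterate runs off to −∞.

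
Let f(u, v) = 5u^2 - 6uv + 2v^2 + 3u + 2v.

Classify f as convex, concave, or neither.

convex

f is quadratic, so its Hessian is the constant matrix H = [[10, -6], [-6, 4]].
det(H) = 4, tr(H) = 14.
det(H) > 0 and tr(H) > 0, so H is positive definite everywhere: convex.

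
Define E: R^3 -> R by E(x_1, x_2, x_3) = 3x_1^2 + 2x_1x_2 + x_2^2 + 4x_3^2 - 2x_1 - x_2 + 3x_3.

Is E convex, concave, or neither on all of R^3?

convex

E is quadratic, so its Hessian is the constant matrix H = [[6, 2, 0], [2, 2, 0], [0, 0, 8]].
Leading principal minors: 6, 8, 64.
All positive ⇒ H ≻ 0 ⇒ convex.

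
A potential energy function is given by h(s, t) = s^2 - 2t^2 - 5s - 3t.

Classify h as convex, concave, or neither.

neither

h is quadratic, so its Hessian is the constant matrix H = [[2, 0], [0, -4]].
det(H) = -8, tr(H) = -2.
det(H) < 0, so H is indefinite: neither convex nor concave.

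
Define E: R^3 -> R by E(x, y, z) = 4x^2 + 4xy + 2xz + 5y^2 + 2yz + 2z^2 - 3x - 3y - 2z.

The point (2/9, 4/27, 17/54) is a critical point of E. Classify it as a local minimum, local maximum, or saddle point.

The Hessian is constant: H = [[8, 4, 2], [4, 10, 2], [2, 2, 4]].
Leading principal minors: Δ₁ = 8, Δ₂ = 64, Δ₃ = 216.
All leading minors are positive, so H is positive definite: a local minimum.

local minimum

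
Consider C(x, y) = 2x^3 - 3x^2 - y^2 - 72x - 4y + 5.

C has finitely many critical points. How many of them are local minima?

C separates as a function of x plus a function of y, so ∇C=0 decouples.
∂C/∂x = 6(x - 4)(x + 3) = 0 at x ∈ {-3, 4}; ∂C/∂y = -2(y + 2) = 0 at y ∈ {-2}.
The Hessian is diagonal: diag(C_xx, C_yy). Second derivatives: C_xx(-3)=-42, C_xx(4)=42; C_yy(-2)=-2.
Local minima occur where both diagonal entries positive: none. Count: 0.

0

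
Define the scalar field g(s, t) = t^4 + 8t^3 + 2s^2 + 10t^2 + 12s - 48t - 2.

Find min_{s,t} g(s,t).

-49

g(s,t) separates as P(s) + Q(t) − 2, so its minimum is min P + min Q − 2.
P'(s) = 4s + 12 vanishes at s ∈ {-3}; Q'(t) = 4(t - 1)(t + 3)(t + 4) vanishes at t ∈ {-4, -3, 1}.
Local minima of P (where P''>0): P(-3)=-18. Local minima of Q: Q(-4)=96, Q(1)=-29.
So the global minimum of g is P(-3) + Q(1) − 2 = -18 − 29 − 2 = -49, attained at (-3, 1).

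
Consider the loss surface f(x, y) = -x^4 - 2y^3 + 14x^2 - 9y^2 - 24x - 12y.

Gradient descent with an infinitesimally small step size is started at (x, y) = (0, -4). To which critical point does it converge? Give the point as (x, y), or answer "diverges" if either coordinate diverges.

(1, -2)

f is separable, so gradient descent decouples: x follows -∂f/∂x, y follows -∂f/∂y.
∂f/∂x = -4(x - 2)(x - 1)(x + 3); at x=0 this is -24, so x increases.
∂f/∂y = -6(y + 1)(y + 2); at y=-4 this is -36, so y increases.
x converges to its nearest critical value 1 (a local min of the x-part); y converges to -2. The iterate converges to (1, -2).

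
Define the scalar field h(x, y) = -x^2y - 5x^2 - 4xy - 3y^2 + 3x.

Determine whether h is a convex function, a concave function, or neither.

neither

The term -x^2y is cubic, so the Hessian is not constant.
∂²h/∂x² = -2y - 10, which takes both signs as y varies (negative for sufficiently large y). A diagonal entry of the Hessian changing sign means the Hessian is neither positive- nor negative-semidefinite on all of R^2.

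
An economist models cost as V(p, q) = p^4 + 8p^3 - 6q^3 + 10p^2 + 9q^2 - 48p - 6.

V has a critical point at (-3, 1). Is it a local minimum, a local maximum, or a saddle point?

The mixed partial ∂²V/∂p∂q is 0, so the Hessian at any point is diag(V_pp, V_qq) = diag(4(3p^2 + 12p + 5), 18(-2q + 1)).
At (-3, 1): H = diag(-16, -18).
Both eigenvalues are negative, so H is negative definite: a local maximum.

local maximum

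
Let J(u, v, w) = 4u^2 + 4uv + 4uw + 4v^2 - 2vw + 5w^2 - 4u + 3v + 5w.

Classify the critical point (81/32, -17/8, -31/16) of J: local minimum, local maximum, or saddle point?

local minimum

The Hessian is constant: H = [[8, 4, 4], [4, 8, -2], [4, -2, 10]].
Leading principal minors: Δ₁ = 8, Δ₂ = 48, Δ₃ = 256.
All leading minors are positive, so H is positive definite: a local minimum.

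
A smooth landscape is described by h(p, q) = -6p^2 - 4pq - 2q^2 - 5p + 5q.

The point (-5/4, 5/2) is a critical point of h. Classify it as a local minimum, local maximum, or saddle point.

The Hessian of h is constant: H = [[-12, -4], [-4, -4]].
det(H) = (-12)·(-4) − (-4)² = 32.
det(H) > 0 and tr(H) = -16 < 0, so H is negative definite and the point is a local maximum.

local maximum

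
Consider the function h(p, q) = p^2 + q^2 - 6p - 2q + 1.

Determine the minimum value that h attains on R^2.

-9

h(p,q) separates as A(p) + B(q) + 1, so its minimum is min A + min B + 1.
A'(p) = 2p - 6 vanishes at p ∈ {3}; B'(q) = 2q - 2 vanishes at q ∈ {1}.
Local minima of A (where A''>0): A(3)=-9. Local minima of B: B(1)=-1.
So the global minimum of h is A(3) + B(1) + 1 = -9 − 1 + 1 = -9, attained at (3, 1).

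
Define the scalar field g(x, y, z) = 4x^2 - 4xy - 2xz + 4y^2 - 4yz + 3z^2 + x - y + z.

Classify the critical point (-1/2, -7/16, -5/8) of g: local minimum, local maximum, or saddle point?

local minimum

The Hessian is constant: H = [[8, -4, -2], [-4, 8, -4], [-2, -4, 6]].
Leading principal minors: Δ₁ = 8, Δ₂ = 48, Δ₃ = 64.
All leading minors are positive, so H is positive definite: a local minimum.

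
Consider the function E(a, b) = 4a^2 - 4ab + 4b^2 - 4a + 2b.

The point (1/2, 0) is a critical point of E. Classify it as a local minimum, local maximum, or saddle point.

The Hessian of E is constant: H = [[8, -4], [-4, 8]].
det(H) = 8·8 − (-4)² = 48.
det(H) > 0 and tr(H) = 16 > 0, so H is positive definite and the point is a local minimum.

local minimum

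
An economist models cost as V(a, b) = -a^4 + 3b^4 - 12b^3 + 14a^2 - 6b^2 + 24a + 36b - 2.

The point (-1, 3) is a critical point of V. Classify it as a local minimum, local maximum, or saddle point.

The mixed partial ∂²V/∂a∂b is 0, so the Hessian at any point is diag(V_aa, V_bb) = diag(4(-3a^2 + 7), 12(3b^2 - 6b - 1)).
At (-1, 3): H = diag(16, 96).
Both eigenvalues are positive, so H is positive definite: a local minimum.

local minimum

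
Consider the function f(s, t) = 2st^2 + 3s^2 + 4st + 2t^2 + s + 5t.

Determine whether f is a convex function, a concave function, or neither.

neither

The term 2st^2 is cubic, so the Hessian is not constant.
∂²f/∂t² = 4s + 4, which takes both signs as s varies (negative for sufficiently negative s). A diagonal entry of the Hessian changing sign means the Hessian is neither positive- nor negative-semidefinite on all of R^2.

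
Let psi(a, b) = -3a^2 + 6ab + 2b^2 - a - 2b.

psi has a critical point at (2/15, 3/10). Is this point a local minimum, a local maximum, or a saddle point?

The Hessian of psi is constant: H = [[-6, 6], [6, 4]].
det(H) = (-6)·4 − 6² = -60.
Since det(H) < 0, H is indefinite and the critical point is a saddle point.

saddle point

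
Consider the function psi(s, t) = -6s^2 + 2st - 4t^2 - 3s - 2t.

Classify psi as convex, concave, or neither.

psi is quadratic, so its Hessian is the constant matrix H = [[-12, 2], [2, -8]].
det(H) = 92, tr(H) = -20.
det(H) > 0 and tr(H) < 0, so H is negative definite everywhere: concave.

concave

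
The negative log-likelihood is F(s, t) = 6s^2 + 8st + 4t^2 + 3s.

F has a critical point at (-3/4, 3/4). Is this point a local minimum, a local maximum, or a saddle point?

The Hessian of F is constant: H = [[12, 8], [8, 8]].
det(H) = 12·8 − 8² = 32.
det(H) > 0 and tr(H) = 20 > 0, so H is positive definite and the point is a local minimum.

local minimum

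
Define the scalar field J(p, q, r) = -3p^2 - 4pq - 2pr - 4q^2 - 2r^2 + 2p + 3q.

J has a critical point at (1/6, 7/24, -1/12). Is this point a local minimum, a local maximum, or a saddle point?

local maximum

The Hessian is constant: H = [[-6, -4, -2], [-4, -8, 0], [-2, 0, -4]].
Leading principal minors: Δ₁ = -6, Δ₂ = 32, Δ₃ = -96.
The minors alternate sign starting negative (−, +, −), so H is negative definite: a local maximum.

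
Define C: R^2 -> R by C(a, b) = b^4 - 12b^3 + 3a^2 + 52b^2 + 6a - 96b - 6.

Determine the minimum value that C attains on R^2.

-73

C(a,b) separates as P(a) + Q(b) − 6, so its minimum is min P + min Q − 6.
P'(a) = 6a + 6 vanishes at a ∈ {-1}; Q'(b) = 4(b - 4)(b - 3)(b - 2) vanishes at b ∈ {2, 3, 4}.
Local minima of P (where P''>0): P(-1)=-3. Local minima of Q: Q(2)=-64, Q(4)=-64.
So the global minimum of C is P(-1) + Q(2) − 6 = -3 − 64 − 6 = -73, attained at (-1, 2).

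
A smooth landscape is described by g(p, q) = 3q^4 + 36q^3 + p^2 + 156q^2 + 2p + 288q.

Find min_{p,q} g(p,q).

g(p,q) separates as A(p) + B(q), so its minimum is min A + min B.
A'(p) = 2p + 2 vanishes at p ∈ {-1}; B'(q) = 12(q + 2)(q + 3)(q + 4) vanishes at q ∈ {-4, -3, -2}.
Local minima of A (where A''>0): A(-1)=-1. Local minima of B: B(-4)=-192, B(-2)=-192.
So the global minimum of g is A(-1) + B(-4) = -1 − 192 = -193, attained at (-1, -4).

-193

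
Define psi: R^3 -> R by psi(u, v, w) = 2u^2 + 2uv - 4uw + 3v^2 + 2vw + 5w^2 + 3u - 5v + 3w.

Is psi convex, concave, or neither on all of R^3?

convex

psi is quadratic, so its Hessian is the constant matrix H = [[4, 2, -4], [2, 6, 2], [-4, 2, 10]].
Leading principal minors: 4, 20, 56.
All positive ⇒ H ≻ 0 ⇒ convex.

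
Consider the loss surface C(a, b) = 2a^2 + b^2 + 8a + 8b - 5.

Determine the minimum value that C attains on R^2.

C(a,b) separates as P(a) + Q(b) − 5, so its minimum is min P + min Q − 5.
P'(a) = 4a + 8 vanishes at a ∈ {-2}; Q'(b) = 2b + 8 vanishes at b ∈ {-4}.
Local minima of P (where P''>0): P(-2)=-8. Local minima of Q: Q(-4)=-16.
So the global minimum of C is P(-2) + Q(-4) − 5 = -8 − 16 − 5 = -29, attained at (-2, -4).

-29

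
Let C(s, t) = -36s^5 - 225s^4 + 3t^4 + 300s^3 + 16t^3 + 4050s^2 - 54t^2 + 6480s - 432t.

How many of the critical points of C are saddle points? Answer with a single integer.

6

C separates as a function of s plus a function of t, so ∇C=0 decouples.
∂C/∂s = -180(s - 3)(s + 1)(s + 3)(s + 4) = 0 at s ∈ {-4, -3, -1, 3}; ∂C/∂t = 12(t - 3)(t + 3)(t + 4) = 0 at t ∈ {-4, -3, 3}.
The Hessian is diagonal: diag(C_ss, C_tt). Second derivatives: C_ss(-4)=3780, C_ss(-3)=-2160, C_ss(-1)=4320, C_ss(3)=-30240; C_tt(-4)=84, C_tt(-3)=-72, C_tt(3)=504.
Saddle points occur where the two diagonal entries have opposite signs: (-4, -3), (-3, -4), (-3, 3), (-1, -3), (3, -4), (3, 3). Count: 6.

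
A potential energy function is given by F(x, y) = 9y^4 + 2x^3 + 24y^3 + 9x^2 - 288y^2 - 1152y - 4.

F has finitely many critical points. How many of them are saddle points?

F separates as a function of x plus a function of y, so ∇F=0 decouples.
∂F/∂x = 6x(x + 3) = 0 at x ∈ {-3, 0}; ∂F/∂y = 36(y - 4)(y + 2)(y + 4) = 0 at y ∈ {-4, -2, 4}.
The Hessian is diagonal: diag(F_xx, F_yy). Second derivatives: F_xx(-3)=-18, F_xx(0)=18; F_yy(-4)=576, F_yy(-2)=-432, F_yy(4)=1728.
Saddle points occur where the two diagonal entries have opposite signs: (-3, -4), (-3, 4), (0, -2). Count: 3.

3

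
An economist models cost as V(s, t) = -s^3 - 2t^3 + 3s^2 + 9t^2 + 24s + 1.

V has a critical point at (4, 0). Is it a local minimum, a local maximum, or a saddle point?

The mixed partial ∂²V/∂s∂t is 0, so the Hessian at any point is diag(V_ss, V_tt) = diag(6(-s + 1), 6(-2t + 3)).
At (4, 0): H = diag(-18, 18).
The eigenvalues have opposite signs, so H is indefinite: a saddle point.

saddle point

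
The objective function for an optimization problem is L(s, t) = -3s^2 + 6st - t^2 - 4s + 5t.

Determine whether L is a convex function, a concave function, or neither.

L is quadratic, so its Hessian is the constant matrix H = [[-6, 6], [6, -2]].
det(H) = -24, tr(H) = -8.
det(H) < 0, so H is indefinite: neither convex nor concave.

neither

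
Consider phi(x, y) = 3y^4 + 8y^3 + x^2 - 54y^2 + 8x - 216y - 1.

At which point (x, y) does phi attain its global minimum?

(-4, 3)

phi(x,y) separates as P(x) + Q(y) − 1, so its minimum is min P + min Q − 1.
P'(x) = 2x + 8 vanishes at x ∈ {-4}; Q'(y) = 12(y - 3)(y + 2)(y + 3) vanishes at y ∈ {-3, -2, 3}.
Local minima of P (where P''>0): P(-4)=-16. Local minima of Q: Q(-3)=189, Q(3)=-675.
So the global minimum of phi is P(-4) + Q(3) − 1 = -16 − 675 − 1 = -692, attained at (-4, 3).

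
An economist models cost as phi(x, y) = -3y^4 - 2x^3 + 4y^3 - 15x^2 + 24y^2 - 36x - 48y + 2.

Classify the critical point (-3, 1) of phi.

The mixed partial ∂²phi/∂x∂y is 0, so the Hessian at any point is diag(phi_xx, phi_yy) = diag(-6(2x + 5), 12(-3y^2 + 2y + 4)).
At (-3, 1): H = diag(6, 36).
Both eigenvalues are positive, so H is positive definite: a local minimum.

local minimum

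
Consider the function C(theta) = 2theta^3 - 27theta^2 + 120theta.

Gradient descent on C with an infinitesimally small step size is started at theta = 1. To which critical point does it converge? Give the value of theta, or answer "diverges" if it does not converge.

diverges

C'(theta) = 6(theta - 5)(theta - 4), so C'(1) = 72.
Gradient descent moves in the -C' direction, i.e. theta is decreasing.
There is no critical point below theta=1, and C' keeps the same sign, so the iterate runs off to −∞.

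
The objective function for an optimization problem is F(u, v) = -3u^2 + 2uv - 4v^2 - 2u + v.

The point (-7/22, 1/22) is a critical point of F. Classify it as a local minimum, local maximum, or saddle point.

local maximum

The Hessian of F is constant: H = [[-6, 2], [2, -8]].
det(H) = (-6)·(-8) − 2² = 44.
det(H) > 0 and tr(H) = -14 < 0, so H is negative definite and the point is a local maximum.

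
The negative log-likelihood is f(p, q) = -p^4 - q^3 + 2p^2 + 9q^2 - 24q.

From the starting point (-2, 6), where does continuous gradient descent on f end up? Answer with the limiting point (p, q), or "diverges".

f is separable, so gradient descent decouples: p follows -∂f/∂p, q follows -∂f/∂q.
∂f/∂p = -4p(p - 1)(p + 1); at p=-2 this is 24, so p decreases.
∂f/∂q = -3(q - 4)(q - 2); at q=6 this is -24, so q increases.
The p-coordinate has no critical point in that direction and runs off to infinity.

diverges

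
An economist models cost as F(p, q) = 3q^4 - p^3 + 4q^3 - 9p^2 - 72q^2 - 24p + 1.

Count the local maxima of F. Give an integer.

F separates as a function of p plus a function of q, so ∇F=0 decouples.
∂F/∂p = -3(p + 2)(p + 4) = 0 at p ∈ {-4, -2}; ∂F/∂q = 12q(q - 3)(q + 4) = 0 at q ∈ {-4, 0, 3}.
The Hessian is diagonal: diag(F_pp, F_qq). Second derivatives: F_pp(-4)=6, F_pp(-2)=-6; F_qq(-4)=336, F_qq(0)=-144, F_qq(3)=252.
Local maxima occur where both diagonal entries negative: (-2, 0). Count: 1.

1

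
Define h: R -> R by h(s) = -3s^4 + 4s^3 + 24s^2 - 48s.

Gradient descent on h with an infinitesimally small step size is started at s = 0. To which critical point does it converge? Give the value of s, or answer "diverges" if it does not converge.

h'(s) = -12(s - 2)(s - 1)(s + 2), so h'(0) = -48.
Gradient descent moves in the -h' direction, i.e. s is increasing.
The nearest critical point in that direction is s = 1, where h'' = 36 > 0 (a local minimum). The iterate converges there.

1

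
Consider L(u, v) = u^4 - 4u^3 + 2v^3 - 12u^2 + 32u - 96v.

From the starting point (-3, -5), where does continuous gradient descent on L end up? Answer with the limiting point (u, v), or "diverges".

diverges

L is separable, so gradient descent decouples: u follows -∂L/∂u, v follows -∂L/∂v.
∂L/∂u = 4(u - 4)(u - 1)(u + 2); at u=-3 this is -112, so u increases.
∂L/∂v = 6(v - 4)(v + 4); at v=-5 this is 54, so v decreases.
The v-coordinate has no critical point in that direction and runs off to infinity.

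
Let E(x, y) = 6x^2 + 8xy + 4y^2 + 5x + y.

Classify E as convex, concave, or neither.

convex

E is quadratic, so its Hessian is the constant matrix H = [[12, 8], [8, 8]].
det(H) = 32, tr(H) = 20.
det(H) > 0 and tr(H) > 0, so H is positive definite everywhere: convex.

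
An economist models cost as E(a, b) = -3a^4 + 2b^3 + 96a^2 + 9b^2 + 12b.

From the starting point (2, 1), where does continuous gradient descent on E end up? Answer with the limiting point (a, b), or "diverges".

(0, -1)

E is separable, so gradient descent decouples: a follows -∂E/∂a, b follows -∂E/∂b.
∂E/∂a = -12a(a - 4)(a + 4); at a=2 this is 288, so a decreases.
∂E/∂b = 6(b + 1)(b + 2); at b=1 this is 36, so b decreases.
a converges to its nearest critical value 0 (a local min of the a-part); b converges to -1. The iterate converges to (0, -1).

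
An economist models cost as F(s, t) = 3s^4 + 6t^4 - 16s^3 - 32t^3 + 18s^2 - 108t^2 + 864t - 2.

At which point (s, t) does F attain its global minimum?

(3, -3)

F(s,t) separates as P(s) + Q(t) − 2, so its minimum is min P + min Q − 2.
P'(s) = 12s(s - 3)(s - 1) vanishes at s ∈ {0, 1, 3}; Q'(t) = 24(t - 4)(t - 3)(t + 3) vanishes at t ∈ {-3, 3, 4}.
Local minima of P (where P''>0): P(0)=0, P(3)=-27. Local minima of Q: Q(-3)=-2214, Q(4)=1216.
So the global minimum of F is P(3) + Q(-3) − 2 = -27 − 2214 − 2 = -2243, attained at (3, -3).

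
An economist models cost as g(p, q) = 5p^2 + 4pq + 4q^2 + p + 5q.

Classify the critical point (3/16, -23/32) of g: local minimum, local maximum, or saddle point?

local minimum

The Hessian of g is constant: H = [[10, 4], [4, 8]].
det(H) = 10·8 − 4² = 64.
det(H) > 0 and tr(H) = 18 > 0, so H is positive definite and the point is a local minimum.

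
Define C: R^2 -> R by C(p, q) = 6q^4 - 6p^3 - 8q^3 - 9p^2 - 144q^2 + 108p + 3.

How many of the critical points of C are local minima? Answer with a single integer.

2

C separates as a function of p plus a function of q, so ∇C=0 decouples.
∂C/∂p = -18(p - 2)(p + 3) = 0 at p ∈ {-3, 2}; ∂C/∂q = 24q(q - 4)(q + 3) = 0 at q ∈ {-3, 0, 4}.
The Hessian is diagonal: diag(C_pp, C_qq). Second derivatives: C_pp(-3)=90, C_pp(2)=-90; C_qq(-3)=504, C_qq(0)=-288, C_qq(4)=672.
Local minima occur where both diagonal entries positive: (-3, -3), (-3, 4). Count: 2.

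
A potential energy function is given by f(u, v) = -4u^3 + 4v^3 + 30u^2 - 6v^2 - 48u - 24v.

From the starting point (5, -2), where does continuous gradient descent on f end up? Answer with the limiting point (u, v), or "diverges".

f is separable, so gradient descent decouples: u follows -∂f/∂u, v follows -∂f/∂v.
∂f/∂u = -12(u - 4)(u - 1); at u=5 this is -48, so u increases.
∂f/∂v = 12(v - 2)(v + 1); at v=-2 this is 48, so v decreases.
The u-coordinate has no critical point in that direction and runs off to infinity.

diverges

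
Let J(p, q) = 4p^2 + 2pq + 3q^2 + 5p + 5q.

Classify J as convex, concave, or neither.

convex

J is quadratic, so its Hessian is the constant matrix H = [[8, 2], [2, 6]].
det(H) = 44, tr(H) = 14.
det(H) > 0 and tr(H) > 0, so H is positive definite everywhere: convex.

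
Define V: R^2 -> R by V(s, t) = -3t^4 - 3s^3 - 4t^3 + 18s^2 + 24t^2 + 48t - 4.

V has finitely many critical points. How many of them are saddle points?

V separates as a function of s plus a function of t, so ∇V=0 decouples.
∂V/∂s = -9s(s - 4) = 0 at s ∈ {0, 4}; ∂V/∂t = -12(t - 2)(t + 1)(t + 2) = 0 at t ∈ {-2, -1, 2}.
The Hessian is diagonal: diag(V_ss, V_tt). Second derivatives: V_ss(0)=36, V_ss(4)=-36; V_tt(-2)=-48, V_tt(-1)=36, V_tt(2)=-144.
Saddle points occur where the two diagonal entries have opposite signs: (0, -2), (0, 2), (4, -1). Count: 3.

3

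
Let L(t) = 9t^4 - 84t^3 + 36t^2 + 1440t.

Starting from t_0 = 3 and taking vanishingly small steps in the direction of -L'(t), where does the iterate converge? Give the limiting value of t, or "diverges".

L'(t) = 36(t - 5)(t - 4)(t + 2), so L'(3) = 360.
Gradient descent moves in the -L' direction, i.e. t is decreasing.
The nearest critical point in that direction is t = -2, where L'' = 1512 > 0 (a local minimum). The iterate converges there.

-2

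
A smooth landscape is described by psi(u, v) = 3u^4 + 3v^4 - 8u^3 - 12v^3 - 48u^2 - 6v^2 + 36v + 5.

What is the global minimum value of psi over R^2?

psi(u,v) separates as P(u) + Q(v) + 5, so its minimum is min P + min Q + 5.
P'(u) = 12u(u - 4)(u + 2) vanishes at u ∈ {-2, 0, 4}; Q'(v) = 12(v - 3)(v - 1)(v + 1) vanishes at v ∈ {-1, 1, 3}.
Local minima of P (where P''>0): P(-2)=-80, P(4)=-512. Local minima of Q: Q(-1)=-27, Q(3)=-27.
So the global minimum of psi is P(4) + Q(-1) + 5 = -512 − 27 + 5 = -534, attained at (4, -1).

-534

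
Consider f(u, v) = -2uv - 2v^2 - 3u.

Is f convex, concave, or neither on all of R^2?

f is quadratic, so its Hessian is the constant matrix H = [[0, -2], [-2, -4]].
det(H) = -4, tr(H) = -4.
det(H) < 0, so H is indefinite: neither convex nor concave.

neither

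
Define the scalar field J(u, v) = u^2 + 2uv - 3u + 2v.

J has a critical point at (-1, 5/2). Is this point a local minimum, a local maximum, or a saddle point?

The Hessian of J is constant: H = [[2, 2], [2, 0]].
det(H) = 2·0 − 2² = -4.
Since det(H) < 0, H is indefinite and the critical point is a saddle point.

saddle point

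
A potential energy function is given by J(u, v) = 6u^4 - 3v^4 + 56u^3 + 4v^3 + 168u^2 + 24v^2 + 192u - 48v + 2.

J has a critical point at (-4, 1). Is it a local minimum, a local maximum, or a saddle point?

The mixed partial ∂²J/∂u∂v is 0, so the Hessian at any point is diag(J_uu, J_vv) = diag(24(3u^2 + 14u + 14), 12(-3v^2 + 2v + 4)).
At (-4, 1): H = diag(144, 36).
Both eigenvalues are positive, so H is positive definite: a local minimum.

local minimum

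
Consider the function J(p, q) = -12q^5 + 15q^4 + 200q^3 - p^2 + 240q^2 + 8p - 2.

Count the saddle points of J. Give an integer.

J separates as a function of p plus a function of q, so ∇J=0 decouples.
∂J/∂p = -2(p - 4) = 0 at p ∈ {4}; ∂J/∂q = -60q(q - 4)(q + 1)(q + 2) = 0 at q ∈ {-2, -1, 0, 4}.
The Hessian is diagonal: diag(J_pp, J_qq). Second derivatives: J_pp(4)=-2; J_qq(-2)=720, J_qq(-1)=-300, J_qq(0)=480, J_qq(4)=-7200.
Saddle points occur where the two diagonal entries have opposite signs: (4, -2), (4, 0). Count: 2.

2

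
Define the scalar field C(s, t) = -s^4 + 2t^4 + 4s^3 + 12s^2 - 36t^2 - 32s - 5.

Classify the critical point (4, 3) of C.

The mixed partial ∂²C/∂s∂t is 0, so the Hessian at any point is diag(C_ss, C_tt) = diag(12(-s^2 + 2s + 2), 24(t^2 - 3)).
At (4, 3): H = diag(-72, 144).
The eigenvalues have opposite signs, so H is indefinite: a saddle point.

saddle point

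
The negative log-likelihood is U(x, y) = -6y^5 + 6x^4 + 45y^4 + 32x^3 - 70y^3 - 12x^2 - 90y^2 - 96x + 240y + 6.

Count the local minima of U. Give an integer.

4

U separates as a function of x plus a function of y, so ∇U=0 decouples.
∂U/∂x = 24(x - 1)(x + 1)(x + 4) = 0 at x ∈ {-4, -1, 1}; ∂U/∂y = -30(y - 4)(y - 2)(y - 1)(y + 1) = 0 at y ∈ {-1, 1, 2, 4}.
The Hessian is diagonal: diag(U_xx, U_yy). Second derivatives: U_xx(-4)=360, U_xx(-1)=-144, U_xx(1)=240; U_yy(-1)=900, U_yy(1)=-180, U_yy(2)=180, U_yy(4)=-900.
Local minima occur where both diagonal entries positive: (-4, -1), (-4, 2), (1, -1), (1, 2). Count: 4.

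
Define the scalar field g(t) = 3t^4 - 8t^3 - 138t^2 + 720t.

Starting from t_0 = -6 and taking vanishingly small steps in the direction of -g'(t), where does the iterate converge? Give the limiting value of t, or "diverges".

g'(t) = 12(t - 4)(t - 3)(t + 5), so g'(-6) = -1080.
Gradient descent moves in the -g' direction, i.e. t is increasing.
The nearest critical point in that direction is t = -5, where g'' = 864 > 0 (a local minimum). The iterate converges there.

-5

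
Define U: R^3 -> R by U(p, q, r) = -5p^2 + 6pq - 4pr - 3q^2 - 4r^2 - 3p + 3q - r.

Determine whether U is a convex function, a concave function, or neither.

concave

U is quadratic, so its Hessian is the constant matrix H = [[-10, 6, -4], [6, -6, 0], [-4, 0, -8]].
Leading principal minors: -10, 24, -96.
Signs alternate −, +, − ⇒ H ≺ 0 ⇒ concave.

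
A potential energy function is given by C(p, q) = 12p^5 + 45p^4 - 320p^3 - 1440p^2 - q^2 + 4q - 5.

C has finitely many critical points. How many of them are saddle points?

2

C separates as a function of p plus a function of q, so ∇C=0 decouples.
∂C/∂p = 60p(p - 4)(p + 3)(p + 4) = 0 at p ∈ {-4, -3, 0, 4}; ∂C/∂q = -2(q - 2) = 0 at q ∈ {2}.
The Hessian is diagonal: diag(C_pp, C_qq). Second derivatives: C_pp(-4)=-1920, C_pp(-3)=1260, C_pp(0)=-2880, C_pp(4)=13440; C_qq(2)=-2.
Saddle points occur where the two diagonal entries have opposite signs: (-3, 2), (4, 2). Count: 2.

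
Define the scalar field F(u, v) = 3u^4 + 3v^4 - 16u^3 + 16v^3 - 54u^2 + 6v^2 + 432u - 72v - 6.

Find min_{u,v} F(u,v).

F(u,v) separates as P(u) + Q(v) − 6, so its minimum is min P + min Q − 6.
P'(u) = 12(u - 4)(u - 3)(u + 3) vanishes at u ∈ {-3, 3, 4}; Q'(v) = 12(v - 1)(v + 2)(v + 3) vanishes at v ∈ {-3, -2, 1}.
Local minima of P (where P''>0): P(-3)=-1107, P(4)=608. Local minima of Q: Q(-3)=81, Q(1)=-47.
So the global minimum of F is P(-3) + Q(1) − 6 = -1107 − 47 − 6 = -1160, attained at (-3, 1).

-1160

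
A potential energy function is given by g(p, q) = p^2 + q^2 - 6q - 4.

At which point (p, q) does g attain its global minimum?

(0, 3)

g(p,q) separates as A(p) + B(q) − 4, so its minimum is min A + min B − 4.
A'(p) = 2p vanishes at p ∈ {0}; B'(q) = 2q - 6 vanishes at q ∈ {3}.
Local minima of A (where A''>0): A(0)=0. Local minima of B: B(3)=-9.
So the global minimum of g is A(0) + B(3) − 4 = 0 − 9 − 4 = -13, attained at (0, 3).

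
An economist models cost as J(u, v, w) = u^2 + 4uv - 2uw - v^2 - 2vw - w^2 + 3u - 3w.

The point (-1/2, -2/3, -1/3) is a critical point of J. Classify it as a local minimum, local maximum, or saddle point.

The Hessian is constant: H = [[2, 4, -2], [4, -2, -2], [-2, -2, -2]].
Leading principal minors: Δ₁ = 2, Δ₂ = -20, Δ₃ = 72.
The minors fit neither the all-positive nor the alternating-sign pattern, so H is indefinite: a saddle point.

saddle point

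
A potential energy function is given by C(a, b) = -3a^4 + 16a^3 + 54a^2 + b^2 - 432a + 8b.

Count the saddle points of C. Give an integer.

2

C separates as a function of a plus a function of b, so ∇C=0 decouples.
∂C/∂a = -12(a - 4)(a - 3)(a + 3) = 0 at a ∈ {-3, 3, 4}; ∂C/∂b = 2(b + 4) = 0 at b ∈ {-4}.
The Hessian is diagonal: diag(C_aa, C_bb). Second derivatives: C_aa(-3)=-504, C_aa(3)=72, C_aa(4)=-84; C_bb(-4)=2.
Saddle points occur where the two diagonal entries have opposite signs: (-3, -4), (4, -4). Count: 2.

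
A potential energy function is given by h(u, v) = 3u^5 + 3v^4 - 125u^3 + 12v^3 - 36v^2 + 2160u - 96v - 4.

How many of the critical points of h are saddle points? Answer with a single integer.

h separates as a function of u plus a function of v, so ∇h=0 decouples.
∂h/∂u = 15(u - 4)(u - 3)(u + 3)(u + 4) = 0 at u ∈ {-4, -3, 3, 4}; ∂h/∂v = 12(v - 2)(v + 1)(v + 4) = 0 at v ∈ {-4, -1, 2}.
The Hessian is diagonal: diag(h_uu, h_vv). Second derivatives: h_uu(-4)=-840, h_uu(-3)=630, h_uu(3)=-630, h_uu(4)=840; h_vv(-4)=216, h_vv(-1)=-108, h_vv(2)=216.
Saddle points occur where the two diagonal entries have opposite signs: (-4, -4), (-4, 2), (-3, -1), (3, -4), (3, 2), (4, -1). Count: 6.

6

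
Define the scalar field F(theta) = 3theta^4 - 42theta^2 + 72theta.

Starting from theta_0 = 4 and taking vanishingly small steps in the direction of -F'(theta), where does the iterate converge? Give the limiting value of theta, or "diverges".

2

F'(theta) = 12(theta - 2)(theta - 1)(theta + 3), so F'(4) = 504.
Gradient descent moves in the -F' direction, i.e. theta is decreasing.
The nearest critical point in that direction is theta = 2, where F'' = 60 > 0 (a local minimum). The iterate converges there.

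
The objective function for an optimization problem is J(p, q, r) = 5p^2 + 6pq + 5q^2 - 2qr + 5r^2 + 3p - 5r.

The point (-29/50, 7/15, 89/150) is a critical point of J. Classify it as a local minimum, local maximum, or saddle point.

The Hessian is constant: H = [[10, 6, 0], [6, 10, -2], [0, -2, 10]].
Leading principal minors: Δ₁ = 10, Δ₂ = 64, Δ₃ = 600.
All leading minors are positive, so H is positive definite: a local minimum.

local minimum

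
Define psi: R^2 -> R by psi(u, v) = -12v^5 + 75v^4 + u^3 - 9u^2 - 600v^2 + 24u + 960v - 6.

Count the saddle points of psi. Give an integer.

4

psi separates as a function of u plus a function of v, so ∇psi=0 decouples.
∂psi/∂u = 3(u - 4)(u - 2) = 0 at u ∈ {2, 4}; ∂psi/∂v = -60(v - 4)(v - 2)(v - 1)(v + 2) = 0 at v ∈ {-2, 1, 2, 4}.
The Hessian is diagonal: diag(psi_uu, psi_vv). Second derivatives: psi_uu(2)=-6, psi_uu(4)=6; psi_vv(-2)=4320, psi_vv(1)=-540, psi_vv(2)=480, psi_vv(4)=-2160.
Saddle points occur where the two diagonal entries have opposite signs: (2, -2), (2, 2), (4, 1), (4, 4). Count: 4.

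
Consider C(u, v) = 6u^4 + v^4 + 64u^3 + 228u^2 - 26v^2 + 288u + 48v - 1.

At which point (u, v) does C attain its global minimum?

(-1, -4)

C(u,v) separates as P(u) + Q(v) − 1, so its minimum is min P + min Q − 1.
P'(u) = 24(u + 1)(u + 3)(u + 4) vanishes at u ∈ {-4, -3, -1}; Q'(v) = 4(v - 3)(v - 1)(v + 4) vanishes at v ∈ {-4, 1, 3}.
Local minima of P (where P''>0): P(-4)=-64, P(-1)=-118. Local minima of Q: Q(-4)=-352, Q(3)=-9.
So the global minimum of C is P(-1) + Q(-4) − 1 = -118 − 352 − 1 = -471, attained at (-1, -4).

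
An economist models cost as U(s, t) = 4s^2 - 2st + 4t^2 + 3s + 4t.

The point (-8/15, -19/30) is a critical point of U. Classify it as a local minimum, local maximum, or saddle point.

local minimum

The Hessian of U is constant: H = [[8, -2], [-2, 8]].
det(H) = 8·8 − (-2)² = 60.
det(H) > 0 and tr(H) = 16 > 0, so H is positive definite and the point is a local minimum.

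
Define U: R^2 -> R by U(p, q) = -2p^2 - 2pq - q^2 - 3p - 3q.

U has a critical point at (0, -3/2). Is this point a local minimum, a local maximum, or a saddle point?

The Hessian of U is constant: H = [[-4, -2], [-2, -2]].
det(H) = (-4)·(-2) − (-2)² = 4.
det(H) > 0 and tr(H) = -6 < 0, so H is negative definite and the point is a local maximum.

local maximum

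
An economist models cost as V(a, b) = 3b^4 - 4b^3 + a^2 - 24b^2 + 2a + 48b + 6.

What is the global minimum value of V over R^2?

V(a,b) separates as P(a) + Q(b) + 6, so its minimum is min P + min Q + 6.
P'(a) = 2a + 2 vanishes at a ∈ {-1}; Q'(b) = 12(b - 2)(b - 1)(b + 2) vanishes at b ∈ {-2, 1, 2}.
Local minima of P (where P''>0): P(-1)=-1. Local minima of Q: Q(-2)=-112, Q(2)=16.
So the global minimum of V is P(-1) + Q(-2) + 6 = -1 − 112 + 6 = -107, attained at (-1, -2).

-107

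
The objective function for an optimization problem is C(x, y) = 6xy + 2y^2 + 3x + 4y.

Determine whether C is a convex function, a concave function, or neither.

C is quadratic, so its Hessian is the constant matrix H = [[0, 6], [6, 4]].
det(H) = -36, tr(H) = 4.
det(H) < 0, so H is indefinite: neither convex nor concave.

neither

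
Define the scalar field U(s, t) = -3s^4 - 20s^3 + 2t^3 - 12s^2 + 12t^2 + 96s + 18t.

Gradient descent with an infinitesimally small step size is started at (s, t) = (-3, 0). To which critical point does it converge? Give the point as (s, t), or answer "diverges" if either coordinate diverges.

(-2, -1)

U is separable, so gradient descent decouples: s follows -∂U/∂s, t follows -∂U/∂t.
∂U/∂s = -12(s - 1)(s + 2)(s + 4); at s=-3 this is -48, so s increases.
∂U/∂t = 6(t + 1)(t + 3); at t=0 this is 18, so t decreases.
s converges to its nearest critical value -2 (a local min of the s-part); t converges to -1. The iterate converges to (-2, -1).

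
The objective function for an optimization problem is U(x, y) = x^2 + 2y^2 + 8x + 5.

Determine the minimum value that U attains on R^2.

-11

U(x,y) separates as P(x) + Q(y) + 5, so its minimum is min P + min Q + 5.
P'(x) = 2x + 8 vanishes at x ∈ {-4}; Q'(y) = 4y vanishes at y ∈ {0}.
Local minima of P (where P''>0): P(-4)=-16. Local minima of Q: Q(0)=0.
So the global minimum of U is P(-4) + Q(0) + 5 = -16 + 0 + 5 = -11, attained at (-4, 0).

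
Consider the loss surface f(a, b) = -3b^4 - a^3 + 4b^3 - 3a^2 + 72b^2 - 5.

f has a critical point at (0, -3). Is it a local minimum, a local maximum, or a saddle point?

The mixed partial ∂²f/∂a∂b is 0, so the Hessian at any point is diag(f_aa, f_bb) = diag(-6(a + 1), 12(-3b^2 + 2b + 12)).
At (0, -3): H = diag(-6, -252).
Both eigenvalues are negative, so H is negative definite: a local maximum.

local maximum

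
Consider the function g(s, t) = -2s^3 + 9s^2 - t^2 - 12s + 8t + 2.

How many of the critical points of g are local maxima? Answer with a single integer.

1

g separates as a function of s plus a function of t, so ∇g=0 decouples.
∂g/∂s = -6(s - 2)(s - 1) = 0 at s ∈ {1, 2}; ∂g/∂t = -2(t - 4) = 0 at t ∈ {4}.
The Hessian is diagonal: diag(g_ss, g_tt). Second derivatives: g_ss(1)=6, g_ss(2)=-6; g_tt(4)=-2.
Local maxima occur where both diagonal entries negative: (2, 4). Count: 1.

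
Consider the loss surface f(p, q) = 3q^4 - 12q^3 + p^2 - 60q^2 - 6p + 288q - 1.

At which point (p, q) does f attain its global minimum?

f(p,q) separates as A(p) + B(q) − 1, so its minimum is min A + min B − 1.
A'(p) = 2p - 6 vanishes at p ∈ {3}; B'(q) = 12(q - 4)(q - 2)(q + 3) vanishes at q ∈ {-3, 2, 4}.
Local minima of A (where A''>0): A(3)=-9. Local minima of B: B(-3)=-837, B(4)=192.
So the global minimum of f is A(3) + B(-3) − 1 = -9 − 837 − 1 = -847, attained at (3, -3).

(3, -3)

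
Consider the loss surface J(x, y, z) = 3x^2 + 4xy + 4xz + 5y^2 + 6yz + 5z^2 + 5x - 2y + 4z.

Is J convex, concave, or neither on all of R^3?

convex

J is quadratic, so its Hessian is the constant matrix H = [[6, 4, 4], [4, 10, 6], [4, 6, 10]].
Leading principal minors: 6, 44, 256.
All positive ⇒ H ≻ 0 ⇒ convex.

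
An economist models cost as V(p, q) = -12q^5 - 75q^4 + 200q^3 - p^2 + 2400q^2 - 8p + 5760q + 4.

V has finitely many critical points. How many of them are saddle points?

V separates as a function of p plus a function of q, so ∇V=0 decouples.
∂V/∂p = -2(p + 4) = 0 at p ∈ {-4}; ∂V/∂q = -60(q - 4)(q + 2)(q + 3)(q + 4) = 0 at q ∈ {-4, -3, -2, 4}.
The Hessian is diagonal: diag(V_pp, V_qq). Second derivatives: V_pp(-4)=-2; V_qq(-4)=960, V_qq(-3)=-420, V_qq(-2)=720, V_qq(4)=-20160.
Saddle points occur where the two diagonal entries have opposite signs: (-4, -4), (-4, -2). Count: 2.

2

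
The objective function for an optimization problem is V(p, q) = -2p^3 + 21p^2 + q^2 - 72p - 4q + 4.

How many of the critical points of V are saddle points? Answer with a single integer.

1

V separates as a function of p plus a function of q, so ∇V=0 decouples.
∂V/∂p = -6(p - 4)(p - 3) = 0 at p ∈ {3, 4}; ∂V/∂q = 2(q - 2) = 0 at q ∈ {2}.
The Hessian is diagonal: diag(V_pp, V_qq). Second derivatives: V_pp(3)=6, V_pp(4)=-6; V_qq(2)=2.
Saddle points occur where the two diagonal entries have opposite signs: (4, 2). Count: 1.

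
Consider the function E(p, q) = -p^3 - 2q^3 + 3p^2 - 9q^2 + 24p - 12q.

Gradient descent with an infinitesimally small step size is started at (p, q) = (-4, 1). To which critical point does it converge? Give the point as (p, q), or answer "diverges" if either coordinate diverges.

diverges

E is separable, so gradient descent decouples: p follows -∂E/∂p, q follows -∂E/∂q.
∂E/∂p = -3(p - 4)(p + 2); at p=-4 this is -48, so p increases.
∂E/∂q = -6(q + 1)(q + 2); at q=1 this is -36, so q increases.
The q-coordinate has no critical point in that direction and runs off to infinity.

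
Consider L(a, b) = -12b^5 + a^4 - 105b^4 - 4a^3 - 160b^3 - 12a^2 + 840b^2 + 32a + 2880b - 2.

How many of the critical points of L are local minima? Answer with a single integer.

L separates as a function of a plus a function of b, so ∇L=0 decouples.
∂L/∂a = 4(a - 4)(a - 1)(a + 2) = 0 at a ∈ {-2, 1, 4}; ∂L/∂b = -60(b - 2)(b + 2)(b + 3)(b + 4) = 0 at b ∈ {-4, -3, -2, 2}.
The Hessian is diagonal: diag(L_aa, L_bb). Second derivatives: L_aa(-2)=72, L_aa(1)=-36, L_aa(4)=72; L_bb(-4)=720, L_bb(-3)=-300, L_bb(-2)=480, L_bb(2)=-7200.
Local minima occur where both diagonal entries positive: (-2, -4), (-2, -2), (4, -4), (4, -2). Count: 4.

4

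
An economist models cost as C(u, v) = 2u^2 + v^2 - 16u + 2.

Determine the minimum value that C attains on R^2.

C(u,v) separates as P(u) + Q(v) + 2, so its minimum is min P + min Q + 2.
P'(u) = 4u - 16 vanishes at u ∈ {4}; Q'(v) = 2v vanishes at v ∈ {0}.
Local minima of P (where P''>0): P(4)=-32. Local minima of Q: Q(0)=0.
So the global minimum of C is P(4) + Q(0) + 2 = -32 + 0 + 2 = -30, attained at (4, 0).

-30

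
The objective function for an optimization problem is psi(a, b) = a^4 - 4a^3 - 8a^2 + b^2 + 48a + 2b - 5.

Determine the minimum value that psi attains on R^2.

psi(a,b) separates as P(a) + Q(b) − 5, so its minimum is min P + min Q − 5.
P'(a) = 4(a - 3)(a - 2)(a + 2) vanishes at a ∈ {-2, 2, 3}; Q'(b) = 2b + 2 vanishes at b ∈ {-1}.
Local minima of P (where P''>0): P(-2)=-80, P(3)=45. Local minima of Q: Q(-1)=-1.
So the global minimum of psi is P(-2) + Q(-1) − 5 = -80 − 1 − 5 = -86, attained at (-2, -1).

-86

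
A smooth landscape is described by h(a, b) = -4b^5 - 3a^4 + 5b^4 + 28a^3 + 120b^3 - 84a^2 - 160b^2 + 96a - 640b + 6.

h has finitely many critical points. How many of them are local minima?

2

h separates as a function of a plus a function of b, so ∇h=0 decouples.
∂h/∂a = -12(a - 4)(a - 2)(a - 1) = 0 at a ∈ {1, 2, 4}; ∂h/∂b = -20(b - 4)(b - 2)(b + 1)(b + 4) = 0 at b ∈ {-4, -1, 2, 4}.
The Hessian is diagonal: diag(h_aa, h_bb). Second derivatives: h_aa(1)=-36, h_aa(2)=24, h_aa(4)=-72; h_bb(-4)=2880, h_bb(-1)=-900, h_bb(2)=720, h_bb(4)=-1600.
Local minima occur where both diagonal entries positive: (2, -4), (2, 2). Count: 2.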